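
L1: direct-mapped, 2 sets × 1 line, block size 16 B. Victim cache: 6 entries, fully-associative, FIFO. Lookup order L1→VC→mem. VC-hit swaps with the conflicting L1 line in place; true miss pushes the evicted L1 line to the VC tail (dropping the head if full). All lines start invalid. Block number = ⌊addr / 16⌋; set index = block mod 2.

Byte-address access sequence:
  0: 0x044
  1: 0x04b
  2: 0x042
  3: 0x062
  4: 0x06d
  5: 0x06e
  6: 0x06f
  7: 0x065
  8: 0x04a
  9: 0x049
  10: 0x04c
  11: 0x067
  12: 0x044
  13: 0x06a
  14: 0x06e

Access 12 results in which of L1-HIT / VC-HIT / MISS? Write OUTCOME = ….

#0 0x44→b4/s0 MISS; vc=[]
#1 0x4b→b4/s0 L1-HIT; vc=[]
#2 0x42→b4/s0 L1-HIT; vc=[]
#3 0x62→b6/s0 MISS; vc=[4]
#4 0x6d→b6/s0 L1-HIT; vc=[4]
#5 0x6e→b6/s0 L1-HIT; vc=[4]
#6 0x6f→b6/s0 L1-HIT; vc=[4]
#7 0x65→b6/s0 L1-HIT; vc=[4]
#8 0x4a→b4/s0 VC-HIT; vc=[6]
#9 0x49→b4/s0 L1-HIT; vc=[6]
#10 0x4c→b4/s0 L1-HIT; vc=[6]
#11 0x67→b6/s0 VC-HIT; vc=[4]
#12 0x44→b4/s0 VC-HIT; vc=[6]
#13 0x6a→b6/s0 VC-HIT; vc=[4]
#14 0x6e→b6/s0 L1-HIT; vc=[4]

OUTCOME = VC-HIT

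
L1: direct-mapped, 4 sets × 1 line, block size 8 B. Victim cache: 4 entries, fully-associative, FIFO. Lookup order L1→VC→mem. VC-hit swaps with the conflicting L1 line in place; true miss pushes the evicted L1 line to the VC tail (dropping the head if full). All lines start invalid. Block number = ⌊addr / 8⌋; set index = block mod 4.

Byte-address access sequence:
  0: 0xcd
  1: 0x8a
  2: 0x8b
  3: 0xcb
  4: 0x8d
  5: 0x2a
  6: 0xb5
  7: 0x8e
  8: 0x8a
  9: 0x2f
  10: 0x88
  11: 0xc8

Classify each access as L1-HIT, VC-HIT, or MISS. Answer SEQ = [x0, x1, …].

#0 0xcd→b25/s1 MISS; vc=[]
#1 0x8a→b17/s1 MISS; vc=[25]
#2 0x8b→b17/s1 L1-HIT; vc=[25]
#3 0xcb→b25/s1 VC-HIT; vc=[17]
#4 0x8d→b17/s1 VC-HIT; vc=[25]
#5 0x2a→b5/s1 MISS; vc=[25,17]
#6 0xb5→b22/s2 MISS; vc=[25,17]
#7 0x8e→b17/s1 VC-HIT; vc=[25,5]
#8 0x8a→b17/s1 L1-HIT; vc=[25,5]
#9 0x2f→b5/s1 VC-HIT; vc=[25,17]
#10 0x88→b17/s1 VC-HIT; vc=[25,5]
#11 0xc8→b25/s1 VC-HIT; vc=[17,5]

SEQ = [MISS, MISS, L1-HIT, VC-HIT, VC-HIT, MISS, MISS, VC-HIT, L1-HIT, VC-HIT, VC-HIT, VC-HIT]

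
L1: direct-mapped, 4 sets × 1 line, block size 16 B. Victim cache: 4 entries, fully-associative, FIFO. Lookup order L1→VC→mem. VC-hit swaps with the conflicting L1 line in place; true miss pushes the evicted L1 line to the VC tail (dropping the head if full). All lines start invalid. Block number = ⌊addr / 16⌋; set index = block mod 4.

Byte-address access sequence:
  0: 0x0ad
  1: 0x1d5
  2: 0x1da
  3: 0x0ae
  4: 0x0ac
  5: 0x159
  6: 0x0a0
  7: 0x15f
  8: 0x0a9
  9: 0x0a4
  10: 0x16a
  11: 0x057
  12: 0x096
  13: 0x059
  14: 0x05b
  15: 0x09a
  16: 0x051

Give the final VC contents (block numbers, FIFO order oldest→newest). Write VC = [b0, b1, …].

0: 0xad (blk 10, set 2) → MISS  vc=[]
1: 0x1d5 (blk 29, set 1) → MISS  vc=[]
2: 0x1da (blk 29, set 1) → L1-HIT  vc=[]
3: 0xae (blk 10, set 2) → L1-HIT  vc=[]
4: 0xac (blk 10, set 2) → L1-HIT  vc=[]
5: 0x159 (blk 21, set 1) → MISS  vc=[29]
6: 0xa0 (blk 10, set 2) → L1-HIT  vc=[29]
7: 0x15f (blk 21, set 1) → L1-HIT  vc=[29]
8: 0xa9 (blk 10, set 2) → L1-HIT  vc=[29]
9: 0xa4 (blk 10, set 2) → L1-HIT  vc=[29]
10: 0x16a (blk 22, set 2) → MISS  vc=[29, 10]
11: 0x57 (blk 5, set 1) → MISS  vc=[29, 10, 21]
12: 0x96 (blk 9, set 1) → MISS  vc=[29, 10, 21, 5]
13: 0x59 (blk 5, set 1) → VC-HIT  vc=[29, 10, 21, 9]
14: 0x5b (blk 5, set 1) → L1-HIT  vc=[29, 10, 21, 9]
15: 0x9a (blk 9, set 1) → VC-HIT  vc=[29, 10, 21, 5]
16: 0x51 (blk 5, set 1) → VC-HIT  vc=[29, 10, 21, 9]

VC = [29, 10, 21, 9]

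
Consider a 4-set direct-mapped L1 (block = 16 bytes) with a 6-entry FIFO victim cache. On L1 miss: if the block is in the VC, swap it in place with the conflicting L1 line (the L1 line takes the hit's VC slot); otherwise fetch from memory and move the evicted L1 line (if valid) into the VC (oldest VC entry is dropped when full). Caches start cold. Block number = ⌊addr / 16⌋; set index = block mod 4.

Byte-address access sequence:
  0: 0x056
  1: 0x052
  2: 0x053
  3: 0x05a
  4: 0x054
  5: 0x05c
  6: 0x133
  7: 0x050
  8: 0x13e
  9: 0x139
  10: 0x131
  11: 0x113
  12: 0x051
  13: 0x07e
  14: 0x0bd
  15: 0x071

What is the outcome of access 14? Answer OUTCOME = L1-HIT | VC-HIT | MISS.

OUTCOME = MISS

0: 0x56 (blk 5, set 1) → MISS  vc=[]
1: 0x52 (blk 5, set 1) → L1-HIT  vc=[]
2: 0x53 (blk 5, set 1) → L1-HIT  vc=[]
3: 0x5a (blk 5, set 1) → L1-HIT  vc=[]
4: 0x54 (blk 5, set 1) → L1-HIT  vc=[]
5: 0x5c (blk 5, set 1) → L1-HIT  vc=[]
6: 0x133 (blk 19, set 3) → MISS  vc=[]
7: 0x50 (blk 5, set 1) → L1-HIT  vc=[]
8: 0x13e (blk 19, set 3) → L1-HIT  vc=[]
9: 0x139 (blk 19, set 3) → L1-HIT  vc=[]
10: 0x131 (blk 19, set 3) → L1-HIT  vc=[]
11: 0x113 (blk 17, set 1) → MISS  vc=[5]
12: 0x51 (blk 5, set 1) → VC-HIT  vc=[17]
13: 0x7e (blk 7, set 3) → MISS  vc=[17, 19]
14: 0xbd (blk 11, set 3) → MISS  vc=[17, 19, 7]
15: 0x71 (blk 7, set 3) → VC-HIT  vc=[17, 19, 11]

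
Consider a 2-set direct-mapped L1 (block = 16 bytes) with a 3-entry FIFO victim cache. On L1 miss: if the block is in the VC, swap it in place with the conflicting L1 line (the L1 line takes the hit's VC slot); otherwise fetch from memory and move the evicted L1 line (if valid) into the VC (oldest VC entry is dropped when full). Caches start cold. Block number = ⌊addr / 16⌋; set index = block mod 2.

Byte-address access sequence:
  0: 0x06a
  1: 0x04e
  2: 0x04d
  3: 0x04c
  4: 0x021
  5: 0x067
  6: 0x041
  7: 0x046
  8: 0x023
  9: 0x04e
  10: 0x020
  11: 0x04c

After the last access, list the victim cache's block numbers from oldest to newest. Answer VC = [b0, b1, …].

  [0] addr=0x6a blk=6 s=0: MISS | VC []
  [1] addr=0x4e blk=4 s=0: MISS | VC [6]
  [2] addr=0x4d blk=4 s=0: L1-HIT | VC [6]
  [3] addr=0x4c blk=4 s=0: L1-HIT | VC [6]
  [4] addr=0x21 blk=2 s=0: MISS | VC [6, 4]
  [5] addr=0x67 blk=6 s=0: VC-HIT | VC [2, 4]
  [6] addr=0x41 blk=4 s=0: VC-HIT | VC [2, 6]
  [7] addr=0x46 blk=4 s=0: L1-HIT | VC [2, 6]
  [8] addr=0x23 blk=2 s=0: VC-HIT | VC [4, 6]
  [9] addr=0x4e blk=4 s=0: VC-HIT | VC [2, 6]
  [10] addr=0x20 blk=2 s=0: VC-HIT | VC [4, 6]
  [11] addr=0x4c blk=4 s=0: VC-HIT | VC [2, 6]

VC = [2, 6]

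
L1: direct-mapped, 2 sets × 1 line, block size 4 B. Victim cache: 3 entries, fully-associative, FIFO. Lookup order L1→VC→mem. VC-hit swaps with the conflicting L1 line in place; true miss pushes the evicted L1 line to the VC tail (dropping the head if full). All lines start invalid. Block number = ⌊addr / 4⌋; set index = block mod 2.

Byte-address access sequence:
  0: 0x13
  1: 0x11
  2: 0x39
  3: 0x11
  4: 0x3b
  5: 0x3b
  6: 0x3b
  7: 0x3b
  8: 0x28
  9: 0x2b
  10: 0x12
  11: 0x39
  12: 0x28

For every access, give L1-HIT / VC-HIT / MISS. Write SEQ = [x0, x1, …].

#0 0x13→b4/s0 MISS; vc=[]
#1 0x11→b4/s0 L1-HIT; vc=[]
#2 0x39→b14/s0 MISS; vc=[4]
#3 0x11→b4/s0 VC-HIT; vc=[14]
#4 0x3b→b14/s0 VC-HIT; vc=[4]
#5 0x3b→b14/s0 L1-HIT; vc=[4]
#6 0x3b→b14/s0 L1-HIT; vc=[4]
#7 0x3b→b14/s0 L1-HIT; vc=[4]
#8 0x28→b10/s0 MISS; vc=[4,14]
#9 0x2b→b10/s0 L1-HIT; vc=[4,14]
#10 0x12→b4/s0 VC-HIT; vc=[10,14]
#11 0x39→b14/s0 VC-HIT; vc=[10,4]
#12 0x28→b10/s0 VC-HIT; vc=[14,4]

SEQ = [MISS, L1-HIT, MISS, VC-HIT, VC-HIT, L1-HIT, L1-HIT, L1-HIT, MISS, L1-HIT, VC-HIT, VC-HIT, VC-HIT]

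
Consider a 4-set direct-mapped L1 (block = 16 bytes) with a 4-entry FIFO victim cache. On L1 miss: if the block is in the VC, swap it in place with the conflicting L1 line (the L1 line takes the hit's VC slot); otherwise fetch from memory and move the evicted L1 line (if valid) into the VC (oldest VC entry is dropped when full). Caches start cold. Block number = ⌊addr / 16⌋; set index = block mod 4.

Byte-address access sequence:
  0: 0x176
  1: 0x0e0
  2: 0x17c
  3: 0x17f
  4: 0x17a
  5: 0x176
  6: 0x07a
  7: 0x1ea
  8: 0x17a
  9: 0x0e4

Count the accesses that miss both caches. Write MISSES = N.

MISSES = 4

#0 0x176→b23/s3 MISS; vc=[]
#1 0xe0→b14/s2 MISS; vc=[]
#2 0x17c→b23/s3 L1-HIT; vc=[]
#3 0x17f→b23/s3 L1-HIT; vc=[]
#4 0x17a→b23/s3 L1-HIT; vc=[]
#5 0x176→b23/s3 L1-HIT; vc=[]
#6 0x7a→b7/s3 MISS; vc=[23]
#7 0x1ea→b30/s2 MISS; vc=[23,14]
#8 0x17a→b23/s3 VC-HIT; vc=[7,14]
#9 0xe4→b14/s2 VC-HIT; vc=[7,30]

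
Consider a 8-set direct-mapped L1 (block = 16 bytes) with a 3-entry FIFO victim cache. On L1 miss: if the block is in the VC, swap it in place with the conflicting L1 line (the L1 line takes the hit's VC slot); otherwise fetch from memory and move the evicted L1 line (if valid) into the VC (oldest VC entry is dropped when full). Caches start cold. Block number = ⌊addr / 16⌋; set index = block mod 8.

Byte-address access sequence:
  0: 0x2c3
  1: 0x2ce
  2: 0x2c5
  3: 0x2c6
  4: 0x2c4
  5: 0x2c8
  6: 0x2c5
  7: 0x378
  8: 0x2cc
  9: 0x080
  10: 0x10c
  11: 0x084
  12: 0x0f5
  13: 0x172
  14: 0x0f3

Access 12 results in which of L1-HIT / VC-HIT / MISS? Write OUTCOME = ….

0: 0x2c3 (blk 44, set 4) → MISS  vc=[]
1: 0x2ce (blk 44, set 4) → L1-HIT  vc=[]
2: 0x2c5 (blk 44, set 4) → L1-HIT  vc=[]
3: 0x2c6 (blk 44, set 4) → L1-HIT  vc=[]
4: 0x2c4 (blk 44, set 4) → L1-HIT  vc=[]
5: 0x2c8 (blk 44, set 4) → L1-HIT  vc=[]
6: 0x2c5 (blk 44, set 4) → L1-HIT  vc=[]
7: 0x378 (blk 55, set 7) → MISS  vc=[]
8: 0x2cc (blk 44, set 4) → L1-HIT  vc=[]
9: 0x80 (blk 8, set 0) → MISS  vc=[]
10: 0x10c (blk 16, set 0) → MISS  vc=[8]
11: 0x84 (blk 8, set 0) → VC-HIT  vc=[16]
12: 0xf5 (blk 15, set 7) → MISS  vc=[16, 55]
13: 0x172 (blk 23, set 7) → MISS  vc=[16, 55, 15]
14: 0xf3 (blk 15, set 7) → VC-HIT  vc=[16, 55, 23]

OUTCOME = MISS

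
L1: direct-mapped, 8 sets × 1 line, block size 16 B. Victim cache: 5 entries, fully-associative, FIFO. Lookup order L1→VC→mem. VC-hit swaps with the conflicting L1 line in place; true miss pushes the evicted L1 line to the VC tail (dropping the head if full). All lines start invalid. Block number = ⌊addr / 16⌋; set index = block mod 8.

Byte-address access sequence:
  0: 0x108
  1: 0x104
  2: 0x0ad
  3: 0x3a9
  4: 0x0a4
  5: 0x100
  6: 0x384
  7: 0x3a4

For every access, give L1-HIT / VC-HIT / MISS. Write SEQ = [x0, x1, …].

#0 0x108→b16/s0 MISS; vc=[]
#1 0x104→b16/s0 L1-HIT; vc=[]
#2 0xad→b10/s2 MISS; vc=[]
#3 0x3a9→b58/s2 MISS; vc=[10]
#4 0xa4→b10/s2 VC-HIT; vc=[58]
#5 0x100→b16/s0 L1-HIT; vc=[58]
#6 0x384→b56/s0 MISS; vc=[58,16]
#7 0x3a4→b58/s2 VC-HIT; vc=[10,16]

SEQ = [MISS, L1-HIT, MISS, MISS, VC-HIT, L1-HIT, MISS, VC-HIT]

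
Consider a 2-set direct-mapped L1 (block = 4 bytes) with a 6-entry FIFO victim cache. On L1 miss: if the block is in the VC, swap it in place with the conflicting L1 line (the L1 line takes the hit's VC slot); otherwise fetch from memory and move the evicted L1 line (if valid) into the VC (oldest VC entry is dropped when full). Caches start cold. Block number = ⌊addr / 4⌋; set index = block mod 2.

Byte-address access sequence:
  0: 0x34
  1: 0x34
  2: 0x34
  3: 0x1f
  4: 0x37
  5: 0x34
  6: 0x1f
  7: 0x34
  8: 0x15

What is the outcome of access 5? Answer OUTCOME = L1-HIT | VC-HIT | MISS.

#0 0x34→b13/s1 MISS; vc=[]
#1 0x34→b13/s1 L1-HIT; vc=[]
#2 0x34→b13/s1 L1-HIT; vc=[]
#3 0x1f→b7/s1 MISS; vc=[13]
#4 0x37→b13/s1 VC-HIT; vc=[7]
#5 0x34→b13/s1 L1-HIT; vc=[7]
#6 0x1f→b7/s1 VC-HIT; vc=[13]
#7 0x34→b13/s1 VC-HIT; vc=[7]
#8 0x15→b5/s1 MISS; vc=[7,13]

OUTCOME = L1-HIT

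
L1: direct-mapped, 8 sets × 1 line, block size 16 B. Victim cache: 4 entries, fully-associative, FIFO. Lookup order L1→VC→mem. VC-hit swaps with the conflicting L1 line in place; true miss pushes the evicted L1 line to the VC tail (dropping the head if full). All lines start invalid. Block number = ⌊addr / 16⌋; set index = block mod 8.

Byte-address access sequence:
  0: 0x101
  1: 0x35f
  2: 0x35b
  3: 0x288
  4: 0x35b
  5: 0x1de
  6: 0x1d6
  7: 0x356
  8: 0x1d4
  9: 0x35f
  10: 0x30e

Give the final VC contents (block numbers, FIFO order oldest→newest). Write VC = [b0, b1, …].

0: 0x101 (blk 16, set 0) → MISS  vc=[]
1: 0x35f (blk 53, set 5) → MISS  vc=[]
2: 0x35b (blk 53, set 5) → L1-HIT  vc=[]
3: 0x288 (blk 40, set 0) → MISS  vc=[16]
4: 0x35b (blk 53, set 5) → L1-HIT  vc=[16]
5: 0x1de (blk 29, set 5) → MISS  vc=[16, 53]
6: 0x1d6 (blk 29, set 5) → L1-HIT  vc=[16, 53]
7: 0x356 (blk 53, set 5) → VC-HIT  vc=[16, 29]
8: 0x1d4 (blk 29, set 5) → VC-HIT  vc=[16, 53]
9: 0x35f (blk 53, set 5) → VC-HIT  vc=[16, 29]
10: 0x30e (blk 48, set 0) → MISS  vc=[16, 29, 40]

VC = [16, 29, 40]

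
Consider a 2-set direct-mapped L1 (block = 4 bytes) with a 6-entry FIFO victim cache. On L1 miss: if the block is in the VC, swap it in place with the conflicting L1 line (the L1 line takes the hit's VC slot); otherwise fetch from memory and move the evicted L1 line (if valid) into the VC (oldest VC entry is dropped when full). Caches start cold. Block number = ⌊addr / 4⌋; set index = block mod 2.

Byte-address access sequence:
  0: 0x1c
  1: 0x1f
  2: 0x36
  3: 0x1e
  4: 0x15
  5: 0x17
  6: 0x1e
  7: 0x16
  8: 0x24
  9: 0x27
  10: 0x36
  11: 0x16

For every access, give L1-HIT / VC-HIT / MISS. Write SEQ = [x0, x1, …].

SEQ = [MISS, L1-HIT, MISS, VC-HIT, MISS, L1-HIT, VC-HIT, VC-HIT, MISS, L1-HIT, VC-HIT, VC-HIT]

#0 0x1c→b7/s1 MISS; vc=[]
#1 0x1f→b7/s1 L1-HIT; vc=[]
#2 0x36→b13/s1 MISS; vc=[7]
#3 0x1e→b7/s1 VC-HIT; vc=[13]
#4 0x15→b5/s1 MISS; vc=[13,7]
#5 0x17→b5/s1 L1-HIT; vc=[13,7]
#6 0x1e→b7/s1 VC-HIT; vc=[13,5]
#7 0x16→b5/s1 VC-HIT; vc=[13,7]
#8 0x24→b9/s1 MISS; vc=[13,7,5]
#9 0x27→b9/s1 L1-HIT; vc=[13,7,5]
#10 0x36→b13/s1 VC-HIT; vc=[9,7,5]
#11 0x16→b5/s1 VC-HIT; vc=[9,7,13]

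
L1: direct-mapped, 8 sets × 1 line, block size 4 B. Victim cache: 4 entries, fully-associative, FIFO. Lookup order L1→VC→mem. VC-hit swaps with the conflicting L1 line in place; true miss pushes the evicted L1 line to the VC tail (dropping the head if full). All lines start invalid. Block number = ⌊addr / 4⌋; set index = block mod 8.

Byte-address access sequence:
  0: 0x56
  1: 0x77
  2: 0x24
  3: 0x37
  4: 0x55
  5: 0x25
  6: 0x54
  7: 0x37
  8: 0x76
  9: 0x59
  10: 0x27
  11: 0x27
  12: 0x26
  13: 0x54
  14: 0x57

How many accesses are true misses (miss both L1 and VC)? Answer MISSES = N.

#0 0x56→b21/s5 MISS; vc=[]
#1 0x77→b29/s5 MISS; vc=[21]
#2 0x24→b9/s1 MISS; vc=[21]
#3 0x37→b13/s5 MISS; vc=[21,29]
#4 0x55→b21/s5 VC-HIT; vc=[13,29]
#5 0x25→b9/s1 L1-HIT; vc=[13,29]
#6 0x54→b21/s5 L1-HIT; vc=[13,29]
#7 0x37→b13/s5 VC-HIT; vc=[21,29]
#8 0x76→b29/s5 VC-HIT; vc=[21,13]
#9 0x59→b22/s6 MISS; vc=[21,13]
#10 0x27→b9/s1 L1-HIT; vc=[21,13]
#11 0x27→b9/s1 L1-HIT; vc=[21,13]
#12 0x26→b9/s1 L1-HIT; vc=[21,13]
#13 0x54→b21/s5 VC-HIT; vc=[29,13]
#14 0x57→b21/s5 L1-HIT; vc=[29,13]

MISSES = 5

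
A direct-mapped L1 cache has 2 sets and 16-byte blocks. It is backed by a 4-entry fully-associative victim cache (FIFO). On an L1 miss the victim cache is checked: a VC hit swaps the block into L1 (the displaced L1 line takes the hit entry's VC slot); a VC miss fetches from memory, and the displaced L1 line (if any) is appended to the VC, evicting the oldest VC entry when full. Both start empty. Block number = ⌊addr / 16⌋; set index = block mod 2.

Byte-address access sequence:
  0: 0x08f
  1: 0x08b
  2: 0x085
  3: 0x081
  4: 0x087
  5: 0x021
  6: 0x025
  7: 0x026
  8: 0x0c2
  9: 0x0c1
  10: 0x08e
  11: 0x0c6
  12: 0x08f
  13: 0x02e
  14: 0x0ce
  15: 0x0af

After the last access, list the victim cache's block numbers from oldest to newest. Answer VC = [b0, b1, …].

0: 0x8f (blk 8, set 0) → MISS  vc=[]
1: 0x8b (blk 8, set 0) → L1-HIT  vc=[]
2: 0x85 (blk 8, set 0) → L1-HIT  vc=[]
3: 0x81 (blk 8, set 0) → L1-HIT  vc=[]
4: 0x87 (blk 8, set 0) → L1-HIT  vc=[]
5: 0x21 (blk 2, set 0) → MISS  vc=[8]
6: 0x25 (blk 2, set 0) → L1-HIT  vc=[8]
7: 0x26 (blk 2, set 0) → L1-HIT  vc=[8]
8: 0xc2 (blk 12, set 0) → MISS  vc=[8, 2]
9: 0xc1 (blk 12, set 0) → L1-HIT  vc=[8, 2]
10: 0x8e (blk 8, set 0) → VC-HIT  vc=[12, 2]
11: 0xc6 (blk 12, set 0) → VC-HIT  vc=[8, 2]
12: 0x8f (blk 8, set 0) → VC-HIT  vc=[12, 2]
13: 0x2e (blk 2, set 0) → VC-HIT  vc=[12, 8]
14: 0xce (blk 12, set 0) → VC-HIT  vc=[2, 8]
15: 0xaf (blk 10, set 0) → MISS  vc=[2, 8, 12]

VC = [2, 8, 12]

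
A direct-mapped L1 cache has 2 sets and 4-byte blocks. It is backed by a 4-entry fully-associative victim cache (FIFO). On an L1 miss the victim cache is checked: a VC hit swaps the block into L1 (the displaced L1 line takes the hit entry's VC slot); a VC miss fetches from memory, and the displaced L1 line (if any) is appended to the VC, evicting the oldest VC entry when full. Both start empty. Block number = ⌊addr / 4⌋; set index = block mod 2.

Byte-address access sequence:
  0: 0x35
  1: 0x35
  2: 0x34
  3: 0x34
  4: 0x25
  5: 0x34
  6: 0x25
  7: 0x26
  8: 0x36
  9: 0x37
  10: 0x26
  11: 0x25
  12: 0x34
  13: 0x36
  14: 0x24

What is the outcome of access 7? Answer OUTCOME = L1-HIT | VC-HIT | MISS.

OUTCOME = L1-HIT

0: 0x35 (blk 13, set 1) → MISS  vc=[]
1: 0x35 (blk 13, set 1) → L1-HIT  vc=[]
2: 0x34 (blk 13, set 1) → L1-HIT  vc=[]
3: 0x34 (blk 13, set 1) → L1-HIT  vc=[]
4: 0x25 (blk 9, set 1) → MISS  vc=[13]
5: 0x34 (blk 13, set 1) → VC-HIT  vc=[9]
6: 0x25 (blk 9, set 1) → VC-HIT  vc=[13]
7: 0x26 (blk 9, set 1) → L1-HIT  vc=[13]
8: 0x36 (blk 13, set 1) → VC-HIT  vc=[9]
9: 0x37 (blk 13, set 1) → L1-HIT  vc=[9]
10: 0x26 (blk 9, set 1) → VC-HIT  vc=[13]
11: 0x25 (blk 9, set 1) → L1-HIT  vc=[13]
12: 0x34 (blk 13, set 1) → VC-HIT  vc=[9]
13: 0x36 (blk 13, set 1) → L1-HIT  vc=[9]
14: 0x24 (blk 9, set 1) → VC-HIT  vc=[13]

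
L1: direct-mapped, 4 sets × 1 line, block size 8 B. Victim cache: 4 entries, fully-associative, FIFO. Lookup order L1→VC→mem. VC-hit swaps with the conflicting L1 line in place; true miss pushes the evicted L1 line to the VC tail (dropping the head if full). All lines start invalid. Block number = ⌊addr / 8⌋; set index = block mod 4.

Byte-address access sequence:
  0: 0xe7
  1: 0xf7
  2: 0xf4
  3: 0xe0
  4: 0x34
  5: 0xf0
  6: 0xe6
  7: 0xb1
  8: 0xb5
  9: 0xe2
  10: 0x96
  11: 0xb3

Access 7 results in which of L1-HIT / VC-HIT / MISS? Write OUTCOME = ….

OUTCOME = MISS

#0 0xe7→b28/s0 MISS; vc=[]
#1 0xf7→b30/s2 MISS; vc=[]
#2 0xf4→b30/s2 L1-HIT; vc=[]
#3 0xe0→b28/s0 L1-HIT; vc=[]
#4 0x34→b6/s2 MISS; vc=[30]
#5 0xf0→b30/s2 VC-HIT; vc=[6]
#6 0xe6→b28/s0 L1-HIT; vc=[6]
#7 0xb1→b22/s2 MISS; vc=[6,30]
#8 0xb5→b22/s2 L1-HIT; vc=[6,30]
#9 0xe2→b28/s0 L1-HIT; vc=[6,30]
#10 0x96→b18/s2 MISS; vc=[6,30,22]
#11 0xb3→b22/s2 VC-HIT; vc=[6,30,18]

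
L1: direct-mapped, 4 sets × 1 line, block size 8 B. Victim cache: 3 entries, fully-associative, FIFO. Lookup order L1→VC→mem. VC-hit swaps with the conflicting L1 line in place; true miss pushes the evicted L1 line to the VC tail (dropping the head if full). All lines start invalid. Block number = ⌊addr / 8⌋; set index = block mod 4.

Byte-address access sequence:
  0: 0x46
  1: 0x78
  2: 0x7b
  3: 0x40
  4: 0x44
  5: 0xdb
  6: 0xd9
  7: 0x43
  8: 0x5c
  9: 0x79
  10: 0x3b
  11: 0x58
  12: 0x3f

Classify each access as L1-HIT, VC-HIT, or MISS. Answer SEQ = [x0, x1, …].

SEQ = [MISS, MISS, L1-HIT, L1-HIT, L1-HIT, MISS, L1-HIT, L1-HIT, MISS, VC-HIT, MISS, VC-HIT, VC-HIT]

#0 0x46→b8/s0 MISS; vc=[]
#1 0x78→b15/s3 MISS; vc=[]
#2 0x7b→b15/s3 L1-HIT; vc=[]
#3 0x40→b8/s0 L1-HIT; vc=[]
#4 0x44→b8/s0 L1-HIT; vc=[]
#5 0xdb→b27/s3 MISS; vc=[15]
#6 0xd9→b27/s3 L1-HIT; vc=[15]
#7 0x43→b8/s0 L1-HIT; vc=[15]
#8 0x5c→b11/s3 MISS; vc=[15,27]
#9 0x79→b15/s3 VC-HIT; vc=[11,27]
#10 0x3b→b7/s3 MISS; vc=[11,27,15]
#11 0x58→b11/s3 VC-HIT; vc=[7,27,15]
#12 0x3f→b7/s3 VC-HIT; vc=[11,27,15]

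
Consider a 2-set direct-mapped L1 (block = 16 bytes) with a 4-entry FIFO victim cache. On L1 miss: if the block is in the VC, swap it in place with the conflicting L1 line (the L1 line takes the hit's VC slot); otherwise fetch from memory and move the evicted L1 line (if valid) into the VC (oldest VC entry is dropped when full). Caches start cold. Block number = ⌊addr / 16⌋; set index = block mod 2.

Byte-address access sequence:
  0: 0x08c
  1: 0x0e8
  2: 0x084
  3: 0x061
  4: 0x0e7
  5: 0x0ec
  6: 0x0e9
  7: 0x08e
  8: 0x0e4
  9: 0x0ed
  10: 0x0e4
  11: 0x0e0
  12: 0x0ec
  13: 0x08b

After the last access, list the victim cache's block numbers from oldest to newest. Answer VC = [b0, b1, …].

VC = [6, 14]

#0 0x8c→b8/s0 MISS; vc=[]
#1 0xe8→b14/s0 MISS; vc=[8]
#2 0x84→b8/s0 VC-HIT; vc=[14]
#3 0x61→b6/s0 MISS; vc=[14,8]
#4 0xe7→b14/s0 VC-HIT; vc=[6,8]
#5 0xec→b14/s0 L1-HIT; vc=[6,8]
#6 0xe9→b14/s0 L1-HIT; vc=[6,8]
#7 0x8e→b8/s0 VC-HIT; vc=[6,14]
#8 0xe4→b14/s0 VC-HIT; vc=[6,8]
#9 0xed→b14/s0 L1-HIT; vc=[6,8]
#10 0xe4→b14/s0 L1-HIT; vc=[6,8]
#11 0xe0→b14/s0 L1-HIT; vc=[6,8]
#12 0xec→b14/s0 L1-HIT; vc=[6,8]
#13 0x8b→b8/s0 VC-HIT; vc=[6,14]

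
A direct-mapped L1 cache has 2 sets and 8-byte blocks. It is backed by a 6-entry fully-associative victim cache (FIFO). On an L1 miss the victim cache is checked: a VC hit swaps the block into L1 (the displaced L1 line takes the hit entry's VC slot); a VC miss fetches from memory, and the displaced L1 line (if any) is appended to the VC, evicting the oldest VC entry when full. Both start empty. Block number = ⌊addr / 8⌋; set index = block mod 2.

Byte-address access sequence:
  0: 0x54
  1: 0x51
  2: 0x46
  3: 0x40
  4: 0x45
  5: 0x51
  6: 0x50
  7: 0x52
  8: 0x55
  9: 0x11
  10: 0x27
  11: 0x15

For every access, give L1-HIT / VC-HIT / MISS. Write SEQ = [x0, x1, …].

#0 0x54→b10/s0 MISS; vc=[]
#1 0x51→b10/s0 L1-HIT; vc=[]
#2 0x46→b8/s0 MISS; vc=[10]
#3 0x40→b8/s0 L1-HIT; vc=[10]
#4 0x45→b8/s0 L1-HIT; vc=[10]
#5 0x51→b10/s0 VC-HIT; vc=[8]
#6 0x50→b10/s0 L1-HIT; vc=[8]
#7 0x52→b10/s0 L1-HIT; vc=[8]
#8 0x55→b10/s0 L1-HIT; vc=[8]
#9 0x11→b2/s0 MISS; vc=[8,10]
#10 0x27→b4/s0 MISS; vc=[8,10,2]
#11 0x15→b2/s0 VC-HIT; vc=[8,10,4]

SEQ = [MISS, L1-HIT, MISS, L1-HIT, L1-HIT, VC-HIT, L1-HIT, L1-HIT, L1-HIT, MISS, MISS, VC-HIT]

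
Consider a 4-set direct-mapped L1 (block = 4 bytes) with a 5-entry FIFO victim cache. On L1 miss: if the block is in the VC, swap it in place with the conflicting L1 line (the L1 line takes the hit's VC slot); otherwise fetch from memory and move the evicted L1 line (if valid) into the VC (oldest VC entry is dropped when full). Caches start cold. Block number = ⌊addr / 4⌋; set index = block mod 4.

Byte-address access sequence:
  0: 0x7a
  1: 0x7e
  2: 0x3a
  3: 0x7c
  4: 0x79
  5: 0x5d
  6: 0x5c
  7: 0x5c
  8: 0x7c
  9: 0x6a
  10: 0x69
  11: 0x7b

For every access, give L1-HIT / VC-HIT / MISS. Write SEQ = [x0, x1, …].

SEQ = [MISS, MISS, MISS, L1-HIT, VC-HIT, MISS, L1-HIT, L1-HIT, VC-HIT, MISS, L1-HIT, VC-HIT]

  [0] addr=0x7a blk=30 s=2: MISS | VC []
  [1] addr=0x7e blk=31 s=3: MISS | VC []
  [2] addr=0x3a blk=14 s=2: MISS | VC [30]
  [3] addr=0x7c blk=31 s=3: L1-HIT | VC [30]
  [4] addr=0x79 blk=30 s=2: VC-HIT | VC [14]
  [5] addr=0x5d blk=23 s=3: MISS | VC [14, 31]
  [6] addr=0x5c blk=23 s=3: L1-HIT | VC [14, 31]
  [7] addr=0x5c blk=23 s=3: L1-HIT | VC [14, 31]
  [8] addr=0x7c blk=31 s=3: VC-HIT | VC [14, 23]
  [9] addr=0x6a blk=26 s=2: MISS | VC [14, 23, 30]
  [10] addr=0x69 blk=26 s=2: L1-HIT | VC [14, 23, 30]
  [11] addr=0x7b blk=30 s=2: VC-HIT | VC [14, 23, 26]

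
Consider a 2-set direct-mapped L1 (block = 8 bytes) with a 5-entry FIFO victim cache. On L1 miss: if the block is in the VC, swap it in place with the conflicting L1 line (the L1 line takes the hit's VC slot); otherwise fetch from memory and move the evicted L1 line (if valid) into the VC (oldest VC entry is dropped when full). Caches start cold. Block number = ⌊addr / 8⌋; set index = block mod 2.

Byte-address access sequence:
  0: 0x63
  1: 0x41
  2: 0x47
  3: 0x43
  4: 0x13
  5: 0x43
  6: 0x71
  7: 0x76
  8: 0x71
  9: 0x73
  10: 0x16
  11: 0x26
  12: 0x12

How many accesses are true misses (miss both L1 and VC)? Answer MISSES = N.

#0 0x63→b12/s0 MISS; vc=[]
#1 0x41→b8/s0 MISS; vc=[12]
#2 0x47→b8/s0 L1-HIT; vc=[12]
#3 0x43→b8/s0 L1-HIT; vc=[12]
#4 0x13→b2/s0 MISS; vc=[12,8]
#5 0x43→b8/s0 VC-HIT; vc=[12,2]
#6 0x71→b14/s0 MISS; vc=[12,2,8]
#7 0x76→b14/s0 L1-HIT; vc=[12,2,8]
#8 0x71→b14/s0 L1-HIT; vc=[12,2,8]
#9 0x73→b14/s0 L1-HIT; vc=[12,2,8]
#10 0x16→b2/s0 VC-HIT; vc=[12,14,8]
#11 0x26→b4/s0 MISS; vc=[12,14,8,2]
#12 0x12→b2/s0 VC-HIT; vc=[12,14,8,4]

MISSES = 5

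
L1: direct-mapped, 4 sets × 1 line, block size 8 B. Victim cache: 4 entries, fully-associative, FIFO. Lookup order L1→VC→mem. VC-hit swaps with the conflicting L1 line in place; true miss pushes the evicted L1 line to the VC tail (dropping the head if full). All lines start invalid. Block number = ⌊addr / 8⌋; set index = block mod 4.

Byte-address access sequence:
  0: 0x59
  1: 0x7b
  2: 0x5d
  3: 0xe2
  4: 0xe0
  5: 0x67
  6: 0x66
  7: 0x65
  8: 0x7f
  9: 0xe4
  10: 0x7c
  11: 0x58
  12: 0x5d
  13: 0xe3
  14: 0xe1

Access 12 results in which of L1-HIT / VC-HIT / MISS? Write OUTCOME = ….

  [0] addr=0x59 blk=11 s=3: MISS | VC []
  [1] addr=0x7b blk=15 s=3: MISS | VC [11]
  [2] addr=0x5d blk=11 s=3: VC-HIT | VC [15]
  [3] addr=0xe2 blk=28 s=0: MISS | VC [15]
  [4] addr=0xe0 blk=28 s=0: L1-HIT | VC [15]
  [5] addr=0x67 blk=12 s=0: MISS | VC [15, 28]
  [6] addr=0x66 blk=12 s=0: L1-HIT | VC [15, 28]
  [7] addr=0x65 blk=12 s=0: L1-HIT | VC [15, 28]
  [8] addr=0x7f blk=15 s=3: VC-HIT | VC [11, 28]
  [9] addr=0xe4 blk=28 s=0: VC-HIT | VC [11, 12]
  [10] addr=0x7c blk=15 s=3: L1-HIT | VC [11, 12]
  [11] addr=0x58 blk=11 s=3: VC-HIT | VC [15, 12]
  [12] addr=0x5d blk=11 s=3: L1-HIT | VC [15, 12]
  [13] addr=0xe3 blk=28 s=0: L1-HIT | VC [15, 12]
  [14] addr=0xe1 blk=28 s=0: L1-HIT | VC [15, 12]

OUTCOME = L1-HIT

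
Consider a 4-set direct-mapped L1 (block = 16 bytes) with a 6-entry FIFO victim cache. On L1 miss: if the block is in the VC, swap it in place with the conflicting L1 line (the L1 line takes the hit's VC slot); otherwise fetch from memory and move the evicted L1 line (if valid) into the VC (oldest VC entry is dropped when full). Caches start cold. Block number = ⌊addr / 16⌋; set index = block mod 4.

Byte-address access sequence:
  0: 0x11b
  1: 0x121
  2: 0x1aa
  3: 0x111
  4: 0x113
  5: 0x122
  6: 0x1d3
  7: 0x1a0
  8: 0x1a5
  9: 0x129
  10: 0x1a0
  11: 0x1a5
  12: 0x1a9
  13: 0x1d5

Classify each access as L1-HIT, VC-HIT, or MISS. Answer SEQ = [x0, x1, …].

0: 0x11b (blk 17, set 1) → MISS  vc=[]
1: 0x121 (blk 18, set 2) → MISS  vc=[]
2: 0x1aa (blk 26, set 2) → MISS  vc=[18]
3: 0x111 (blk 17, set 1) → L1-HIT  vc=[18]
4: 0x113 (blk 17, set 1) → L1-HIT  vc=[18]
5: 0x122 (blk 18, set 2) → VC-HIT  vc=[26]
6: 0x1d3 (blk 29, set 1) → MISS  vc=[26, 17]
7: 0x1a0 (blk 26, set 2) → VC-HIT  vc=[18, 17]
8: 0x1a5 (blk 26, set 2) → L1-HIT  vc=[18, 17]
9: 0x129 (blk 18, set 2) → VC-HIT  vc=[26, 17]
10: 0x1a0 (blk 26, set 2) → VC-HIT  vc=[18, 17]
11: 0x1a5 (blk 26, set 2) → L1-HIT  vc=[18, 17]
12: 0x1a9 (blk 26, set 2) → L1-HIT  vc=[18, 17]
13: 0x1d5 (blk 29, set 1) → L1-HIT  vc=[18, 17]

SEQ = [MISS, MISS, MISS, L1-HIT, L1-HIT, VC-HIT, MISS, VC-HIT, L1-HIT, VC-HIT, VC-HIT, L1-HIT, L1-HIT, L1-HIT]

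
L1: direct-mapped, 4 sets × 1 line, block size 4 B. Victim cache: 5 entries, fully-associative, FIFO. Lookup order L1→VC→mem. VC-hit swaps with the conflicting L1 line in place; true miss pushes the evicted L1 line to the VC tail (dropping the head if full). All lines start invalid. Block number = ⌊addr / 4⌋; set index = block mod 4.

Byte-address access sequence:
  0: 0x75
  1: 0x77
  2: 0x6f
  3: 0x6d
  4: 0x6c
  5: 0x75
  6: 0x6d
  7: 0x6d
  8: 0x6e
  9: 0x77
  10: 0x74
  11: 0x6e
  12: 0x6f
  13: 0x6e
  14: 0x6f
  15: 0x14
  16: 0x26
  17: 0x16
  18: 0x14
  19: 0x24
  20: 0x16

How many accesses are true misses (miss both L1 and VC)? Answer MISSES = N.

MISSES = 4

#0 0x75→b29/s1 MISS; vc=[]
#1 0x77→b29/s1 L1-HIT; vc=[]
#2 0x6f→b27/s3 MISS; vc=[]
#3 0x6d→b27/s3 L1-HIT; vc=[]
#4 0x6c→b27/s3 L1-HIT; vc=[]
#5 0x75→b29/s1 L1-HIT; vc=[]
#6 0x6d→b27/s3 L1-HIT; vc=[]
#7 0x6d→b27/s3 L1-HIT; vc=[]
#8 0x6e→b27/s3 L1-HIT; vc=[]
#9 0x77→b29/s1 L1-HIT; vc=[]
#10 0x74→b29/s1 L1-HIT; vc=[]
#11 0x6e→b27/s3 L1-HIT; vc=[]
#12 0x6f→b27/s3 L1-HIT; vc=[]
#13 0x6e→b27/s3 L1-HIT; vc=[]
#14 0x6f→b27/s3 L1-HIT; vc=[]
#15 0x14→b5/s1 MISS; vc=[29]
#16 0x26→b9/s1 MISS; vc=[29,5]
#17 0x16→b5/s1 VC-HIT; vc=[29,9]
#18 0x14→b5/s1 L1-HIT; vc=[29,9]
#19 0x24→b9/s1 VC-HIT; vc=[29,5]
#20 0x16→b5/s1 VC-HIT; vc=[29,9]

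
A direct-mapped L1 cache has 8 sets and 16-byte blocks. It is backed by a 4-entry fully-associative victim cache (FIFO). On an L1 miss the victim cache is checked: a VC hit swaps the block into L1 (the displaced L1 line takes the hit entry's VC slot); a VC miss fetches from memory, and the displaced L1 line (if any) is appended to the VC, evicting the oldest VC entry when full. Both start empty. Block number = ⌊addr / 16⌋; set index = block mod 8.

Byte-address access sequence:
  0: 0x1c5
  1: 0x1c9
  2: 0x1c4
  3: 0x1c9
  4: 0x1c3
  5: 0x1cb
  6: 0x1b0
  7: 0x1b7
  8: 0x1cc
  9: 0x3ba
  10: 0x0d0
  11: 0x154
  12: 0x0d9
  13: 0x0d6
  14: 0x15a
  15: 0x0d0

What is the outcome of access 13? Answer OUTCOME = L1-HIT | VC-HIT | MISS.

0: 0x1c5 (blk 28, set 4) → MISS  vc=[]
1: 0x1c9 (blk 28, set 4) → L1-HIT  vc=[]
2: 0x1c4 (blk 28, set 4) → L1-HIT  vc=[]
3: 0x1c9 (blk 28, set 4) → L1-HIT  vc=[]
4: 0x1c3 (blk 28, set 4) → L1-HIT  vc=[]
5: 0x1cb (blk 28, set 4) → L1-HIT  vc=[]
6: 0x1b0 (blk 27, set 3) → MISS  vc=[]
7: 0x1b7 (blk 27, set 3) → L1-HIT  vc=[]
8: 0x1cc (blk 28, set 4) → L1-HIT  vc=[]
9: 0x3ba (blk 59, set 3) → MISS  vc=[27]
10: 0xd0 (blk 13, set 5) → MISS  vc=[27]
11: 0x154 (blk 21, set 5) → MISS  vc=[27, 13]
12: 0xd9 (blk 13, set 5) → VC-HIT  vc=[27, 21]
13: 0xd6 (blk 13, set 5) → L1-HIT  vc=[27, 21]
14: 0x15a (blk 21, set 5) → VC-HIT  vc=[27, 13]
15: 0xd0 (blk 13, set 5) → VC-HIT  vc=[27, 21]

OUTCOME = L1-HIT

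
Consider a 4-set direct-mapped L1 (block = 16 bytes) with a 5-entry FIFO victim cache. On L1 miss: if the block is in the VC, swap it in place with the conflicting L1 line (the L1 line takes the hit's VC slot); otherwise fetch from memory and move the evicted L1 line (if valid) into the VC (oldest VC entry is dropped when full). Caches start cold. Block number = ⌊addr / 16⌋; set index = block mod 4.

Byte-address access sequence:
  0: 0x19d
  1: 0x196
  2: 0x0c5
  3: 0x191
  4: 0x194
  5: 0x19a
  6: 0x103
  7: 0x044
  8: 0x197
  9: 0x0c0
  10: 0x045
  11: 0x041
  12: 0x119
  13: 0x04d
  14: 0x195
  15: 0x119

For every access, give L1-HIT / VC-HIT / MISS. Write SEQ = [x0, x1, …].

  [0] addr=0x19d blk=25 s=1: MISS | VC []
  [1] addr=0x196 blk=25 s=1: L1-HIT | VC []
  [2] addr=0xc5 blk=12 s=0: MISS | VC []
  [3] addr=0x191 blk=25 s=1: L1-HIT | VC []
  [4] addr=0x194 blk=25 s=1: L1-HIT | VC []
  [5] addr=0x19a blk=25 s=1: L1-HIT | VC []
  [6] addr=0x103 blk=16 s=0: MISS | VC [12]
  [7] addr=0x44 blk=4 s=0: MISS | VC [12, 16]
  [8] addr=0x197 blk=25 s=1: L1-HIT | VC [12, 16]
  [9] addr=0xc0 blk=12 s=0: VC-HIT | VC [4, 16]
  [10] addr=0x45 blk=4 s=0: VC-HIT | VC [12, 16]
  [11] addr=0x41 blk=4 s=0: L1-HIT | VC [12, 16]
  [12] addr=0x119 blk=17 s=1: MISS | VC [12, 16, 25]
  [13] addr=0x4d blk=4 s=0: L1-HIT | VC [12, 16, 25]
  [14] addr=0x195 blk=25 s=1: VC-HIT | VC [12, 16, 17]
  [15] addr=0x119 blk=17 s=1: VC-HIT | VC [12, 16, 25]

SEQ = [MISS, L1-HIT, MISS, L1-HIT, L1-HIT, L1-HIT, MISS, MISS, L1-HIT, VC-HIT, VC-HIT, L1-HIT, MISS, L1-HIT, VC-HIT, VC-HIT]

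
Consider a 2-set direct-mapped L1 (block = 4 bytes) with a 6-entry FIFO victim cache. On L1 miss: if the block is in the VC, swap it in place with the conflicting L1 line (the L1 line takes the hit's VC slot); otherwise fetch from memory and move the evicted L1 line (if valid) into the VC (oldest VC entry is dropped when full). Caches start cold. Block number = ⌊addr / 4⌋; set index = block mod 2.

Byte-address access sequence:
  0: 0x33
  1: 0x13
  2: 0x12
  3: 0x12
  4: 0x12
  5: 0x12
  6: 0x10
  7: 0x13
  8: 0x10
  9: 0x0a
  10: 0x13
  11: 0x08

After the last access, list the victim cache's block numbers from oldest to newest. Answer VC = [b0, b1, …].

#0 0x33→b12/s0 MISS; vc=[]
#1 0x13→b4/s0 MISS; vc=[12]
#2 0x12→b4/s0 L1-HIT; vc=[12]
#3 0x12→b4/s0 L1-HIT; vc=[12]
#4 0x12→b4/s0 L1-HIT; vc=[12]
#5 0x12→b4/s0 L1-HIT; vc=[12]
#6 0x10→b4/s0 L1-HIT; vc=[12]
#7 0x13→b4/s0 L1-HIT; vc=[12]
#8 0x10→b4/s0 L1-HIT; vc=[12]
#9 0xa→b2/s0 MISS; vc=[12,4]
#10 0x13→b4/s0 VC-HIT; vc=[12,2]
#11 0x8→b2/s0 VC-HIT; vc=[12,4]

VC = [12, 4]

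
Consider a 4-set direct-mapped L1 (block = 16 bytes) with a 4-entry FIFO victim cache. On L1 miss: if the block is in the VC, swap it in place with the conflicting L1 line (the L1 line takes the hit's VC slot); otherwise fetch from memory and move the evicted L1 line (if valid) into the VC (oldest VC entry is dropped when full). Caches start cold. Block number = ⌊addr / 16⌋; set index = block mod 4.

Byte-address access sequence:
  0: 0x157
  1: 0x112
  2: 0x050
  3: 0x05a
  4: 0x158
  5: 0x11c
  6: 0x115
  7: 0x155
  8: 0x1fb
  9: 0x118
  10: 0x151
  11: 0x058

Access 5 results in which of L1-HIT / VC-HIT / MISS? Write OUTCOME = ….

  [0] addr=0x157 blk=21 s=1: MISS | VC []
  [1] addr=0x112 blk=17 s=1: MISS | VC [21]
  [2] addr=0x50 blk=5 s=1: MISS | VC [21, 17]
  [3] addr=0x5a blk=5 s=1: L1-HIT | VC [21, 17]
  [4] addr=0x158 blk=21 s=1: VC-HIT | VC [5, 17]
  [5] addr=0x11c blk=17 s=1: VC-HIT | VC [5, 21]
  [6] addr=0x115 blk=17 s=1: L1-HIT | VC [5, 21]
  [7] addr=0x155 blk=21 s=1: VC-HIT | VC [5, 17]
  [8] addr=0x1fb blk=31 s=3: MISS | VC [5, 17]
  [9] addr=0x118 blk=17 s=1: VC-HIT | VC [5, 21]
  [10] addr=0x151 blk=21 s=1: VC-HIT | VC [5, 17]
  [11] addr=0x58 blk=5 s=1: VC-HIT | VC [21, 17]

OUTCOME = VC-HIT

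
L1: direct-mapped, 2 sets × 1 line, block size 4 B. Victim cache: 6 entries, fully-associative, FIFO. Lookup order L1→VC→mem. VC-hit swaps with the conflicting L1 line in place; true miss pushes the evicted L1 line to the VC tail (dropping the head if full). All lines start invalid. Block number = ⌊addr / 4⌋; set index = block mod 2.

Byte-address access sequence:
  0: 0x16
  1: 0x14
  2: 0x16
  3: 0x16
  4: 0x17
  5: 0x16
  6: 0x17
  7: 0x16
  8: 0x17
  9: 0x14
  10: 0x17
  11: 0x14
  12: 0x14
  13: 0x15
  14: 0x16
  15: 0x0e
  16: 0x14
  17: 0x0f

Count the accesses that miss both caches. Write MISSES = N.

0: 0x16 (blk 5, set 1) → MISS  vc=[]
1: 0x14 (blk 5, set 1) → L1-HIT  vc=[]
2: 0x16 (blk 5, set 1) → L1-HIT  vc=[]
3: 0x16 (blk 5, set 1) → L1-HIT  vc=[]
4: 0x17 (blk 5, set 1) → L1-HIT  vc=[]
5: 0x16 (blk 5, set 1) → L1-HIT  vc=[]
6: 0x17 (blk 5, set 1) → L1-HIT  vc=[]
7: 0x16 (blk 5, set 1) → L1-HIT  vc=[]
8: 0x17 (blk 5, set 1) → L1-HIT  vc=[]
9: 0x14 (blk 5, set 1) → L1-HIT  vc=[]
10: 0x17 (blk 5, set 1) → L1-HIT  vc=[]
11: 0x14 (blk 5, set 1) → L1-HIT  vc=[]
12: 0x14 (blk 5, set 1) → L1-HIT  vc=[]
13: 0x15 (blk 5, set 1) → L1-HIT  vc=[]
14: 0x16 (blk 5, set 1) → L1-HIT  vc=[]
15: 0xe (blk 3, set 1) → MISS  vc=[5]
16: 0x14 (blk 5, set 1) → VC-HIT  vc=[3]
17: 0xf (blk 3, set 1) → VC-HIT  vc=[5]

MISSES = 2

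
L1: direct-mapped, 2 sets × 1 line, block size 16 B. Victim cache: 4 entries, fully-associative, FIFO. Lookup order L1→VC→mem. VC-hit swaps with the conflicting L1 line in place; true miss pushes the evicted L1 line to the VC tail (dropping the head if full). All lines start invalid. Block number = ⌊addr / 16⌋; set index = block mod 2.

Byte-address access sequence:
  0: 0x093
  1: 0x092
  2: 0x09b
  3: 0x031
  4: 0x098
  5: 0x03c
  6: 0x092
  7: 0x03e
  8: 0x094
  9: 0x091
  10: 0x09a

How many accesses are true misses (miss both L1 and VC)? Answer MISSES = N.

  [0] addr=0x93 blk=9 s=1: MISS | VC []
  [1] addr=0x92 blk=9 s=1: L1-HIT | VC []
  [2] addr=0x9b blk=9 s=1: L1-HIT | VC []
  [3] addr=0x31 blk=3 s=1: MISS | VC [9]
  [4] addr=0x98 blk=9 s=1: VC-HIT | VC [3]
  [5] addr=0x3c blk=3 s=1: VC-HIT | VC [9]
  [6] addr=0x92 blk=9 s=1: VC-HIT | VC [3]
  [7] addr=0x3e blk=3 s=1: VC-HIT | VC [9]
  [8] addr=0x94 blk=9 s=1: VC-HIT | VC [3]
  [9] addr=0x91 blk=9 s=1: L1-HIT | VC [3]
  [10] addr=0x9a blk=9 s=1: L1-HIT | VC [3]

MISSES = 2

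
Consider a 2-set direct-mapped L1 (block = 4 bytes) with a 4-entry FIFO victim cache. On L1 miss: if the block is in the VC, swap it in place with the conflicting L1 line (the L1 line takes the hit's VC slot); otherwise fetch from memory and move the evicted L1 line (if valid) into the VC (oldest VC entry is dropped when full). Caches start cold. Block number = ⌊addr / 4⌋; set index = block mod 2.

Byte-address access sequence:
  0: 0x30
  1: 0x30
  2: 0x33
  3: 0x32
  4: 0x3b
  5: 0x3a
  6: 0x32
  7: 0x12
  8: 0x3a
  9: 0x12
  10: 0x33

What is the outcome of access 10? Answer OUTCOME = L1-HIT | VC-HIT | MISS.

OUTCOME = VC-HIT

#0 0x30→b12/s0 MISS; vc=[]
#1 0x30→b12/s0 L1-HIT; vc=[]
#2 0x33→b12/s0 L1-HIT; vc=[]
#3 0x32→b12/s0 L1-HIT; vc=[]
#4 0x3b→b14/s0 MISS; vc=[12]
#5 0x3a→b14/s0 L1-HIT; vc=[12]
#6 0x32→b12/s0 VC-HIT; vc=[14]
#7 0x12→b4/s0 MISS; vc=[14,12]
#8 0x3a→b14/s0 VC-HIT; vc=[4,12]
#9 0x12→b4/s0 VC-HIT; vc=[14,12]
#10 0x33→b12/s0 VC-HIT; vc=[14,4]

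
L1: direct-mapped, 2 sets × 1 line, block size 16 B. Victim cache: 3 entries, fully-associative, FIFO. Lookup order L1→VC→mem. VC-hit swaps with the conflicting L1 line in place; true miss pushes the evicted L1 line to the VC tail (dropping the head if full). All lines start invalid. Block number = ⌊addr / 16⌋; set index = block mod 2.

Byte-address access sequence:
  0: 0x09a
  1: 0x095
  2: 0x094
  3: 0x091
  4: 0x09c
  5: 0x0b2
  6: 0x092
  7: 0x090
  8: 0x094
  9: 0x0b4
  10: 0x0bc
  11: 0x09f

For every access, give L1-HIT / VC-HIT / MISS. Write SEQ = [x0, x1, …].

SEQ = [MISS, L1-HIT, L1-HIT, L1-HIT, L1-HIT, MISS, VC-HIT, L1-HIT, L1-HIT, VC-HIT, L1-HIT, VC-HIT]

#0 0x9a→b9/s1 MISS; vc=[]
#1 0x95→b9/s1 L1-HIT; vc=[]
#2 0x94→b9/s1 L1-HIT; vc=[]
#3 0x91→b9/s1 L1-HIT; vc=[]
#4 0x9c→b9/s1 L1-HIT; vc=[]
#5 0xb2→b11/s1 MISS; vc=[9]
#6 0x92→b9/s1 VC-HIT; vc=[11]
#7 0x90→b9/s1 L1-HIT; vc=[11]
#8 0x94→b9/s1 L1-HIT; vc=[11]
#9 0xb4→b11/s1 VC-HIT; vc=[9]
#10 0xbc→b11/s1 L1-HIT; vc=[9]
#11 0x9f→b9/s1 VC-HIT; vc=[11]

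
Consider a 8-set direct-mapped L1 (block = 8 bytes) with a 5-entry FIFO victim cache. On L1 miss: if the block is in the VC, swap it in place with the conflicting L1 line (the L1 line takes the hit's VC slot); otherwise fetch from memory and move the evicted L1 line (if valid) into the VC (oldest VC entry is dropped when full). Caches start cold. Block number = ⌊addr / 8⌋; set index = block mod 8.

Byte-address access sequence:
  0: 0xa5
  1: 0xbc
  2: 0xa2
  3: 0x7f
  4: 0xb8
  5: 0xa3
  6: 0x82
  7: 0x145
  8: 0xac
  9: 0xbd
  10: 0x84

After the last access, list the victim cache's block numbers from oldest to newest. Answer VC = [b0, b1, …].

0: 0xa5 (blk 20, set 4) → MISS  vc=[]
1: 0xbc (blk 23, set 7) → MISS  vc=[]
2: 0xa2 (blk 20, set 4) → L1-HIT  vc=[]
3: 0x7f (blk 15, set 7) → MISS  vc=[23]
4: 0xb8 (blk 23, set 7) → VC-HIT  vc=[15]
5: 0xa3 (blk 20, set 4) → L1-HIT  vc=[15]
6: 0x82 (blk 16, set 0) → MISS  vc=[15]
7: 0x145 (blk 40, set 0) → MISS  vc=[15, 16]
8: 0xac (blk 21, set 5) → MISS  vc=[15, 16]
9: 0xbd (blk 23, set 7) → L1-HIT  vc=[15, 16]
10: 0x84 (blk 16, set 0) → VC-HIT  vc=[15, 40]

VC = [15, 40]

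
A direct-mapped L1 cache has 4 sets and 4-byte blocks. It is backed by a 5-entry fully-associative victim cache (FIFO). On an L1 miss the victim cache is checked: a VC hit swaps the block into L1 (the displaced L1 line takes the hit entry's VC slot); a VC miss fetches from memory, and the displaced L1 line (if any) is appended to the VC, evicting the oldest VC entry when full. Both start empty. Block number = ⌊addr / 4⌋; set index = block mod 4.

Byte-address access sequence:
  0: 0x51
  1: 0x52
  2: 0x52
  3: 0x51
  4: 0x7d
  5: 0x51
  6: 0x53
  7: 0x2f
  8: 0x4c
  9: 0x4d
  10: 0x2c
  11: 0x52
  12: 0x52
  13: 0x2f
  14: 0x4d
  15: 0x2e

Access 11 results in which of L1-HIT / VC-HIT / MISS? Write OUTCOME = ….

OUTCOME = L1-HIT

  [0] addr=0x51 blk=20 s=0: MISS | VC []
  [1] addr=0x52 blk=20 s=0: L1-HIT | VC []
  [2] addr=0x52 blk=20 s=0: L1-HIT | VC []
  [3] addr=0x51 blk=20 s=0: L1-HIT | VC []
  [4] addr=0x7d blk=31 s=3: MISS | VC []
  [5] addr=0x51 blk=20 s=0: L1-HIT | VC []
  [6] addr=0x53 blk=20 s=0: L1-HIT | VC []
  [7] addr=0x2f blk=11 s=3: MISS | VC [31]
  [8] addr=0x4c blk=19 s=3: MISS | VC [31, 11]
  [9] addr=0x4d blk=19 s=3: L1-HIT | VC [31, 11]
  [10] addr=0x2c blk=11 s=3: VC-HIT | VC [31, 19]
  [11] addr=0x52 blk=20 s=0: L1-HIT | VC [31, 19]
  [12] addr=0x52 blk=20 s=0: L1-HIT | VC [31, 19]
  [13] addr=0x2f blk=11 s=3: L1-HIT | VC [31, 19]
  [14] addr=0x4d blk=19 s=3: VC-HIT | VC [31, 11]
  [15] addr=0x2e blk=11 s=3: VC-HIT | VC [31, 19]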